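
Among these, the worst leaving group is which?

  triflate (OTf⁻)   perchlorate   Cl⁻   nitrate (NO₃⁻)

nitrate (NO₃⁻)

triflate (OTf⁻): pKₐ(CF₃SO₃H (triflic acid)) ≈ -14
perchlorate: pKₐ(HClO₄) ≈ -10
Cl⁻: pKₐ(HCl) ≈ -7
nitrate (NO₃⁻): pKₐ(HNO₃) ≈ -1.3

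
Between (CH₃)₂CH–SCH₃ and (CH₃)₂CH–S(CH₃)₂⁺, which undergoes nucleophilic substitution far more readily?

From (CH₃)₂CH–SCH₃ the departing group would be RS⁻ (pKₐ(RSH (a thiol)) ≈ 10.5). Moderately basic; rarely leaves without activation.
From (CH₃)₂CH–S(CH₃)₂⁺ the leaving group is SR'₂ (pKₐ(R'₂SH⁺) ≈ -7). Neutral; leaves from a sulfonium salt (R–SR'₂⁺).
(In practice (CH₃)₂CH–S(CH₃)₂⁺ is made from (CH₃)₂CH–SCH₃ by S-methylation with CH₃I, allowing neutral dimethyl sulfide, rather than methanethiolate, to depart.)

(CH₃)₂CH–S(CH₃)₂⁺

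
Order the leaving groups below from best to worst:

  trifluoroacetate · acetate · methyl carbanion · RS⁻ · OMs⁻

OMs⁻ > trifluoroacetate > acetate > RS⁻ > methyl carbanion

OMs⁻: pKₐ(CH₃SO₃H (MsOH)) ≈ -1.9
trifluoroacetate: pKₐ(CF₃COOH) ≈ 0.2
acetate: pKₐ(CH₃COOH) ≈ 4.8
RS⁻: pKₐ(RSH (a thiol)) ≈ 10.5
methyl carbanion: pKₐ(CH₄) ≈ 48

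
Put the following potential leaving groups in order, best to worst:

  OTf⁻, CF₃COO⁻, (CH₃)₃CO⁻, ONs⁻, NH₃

OTf⁻ > ONs⁻ > CF₃COO⁻ > NH₃ > (CH₃)₃CO⁻

OTf⁻: pKₐ(CF₃SO₃H (triflic acid)) ≈ -14
ONs⁻: pKₐ(p-O₂NC₆H₄SO₃H) ≈ -3.5
CF₃COO⁻: pKₐ(CF₃COOH) ≈ 0.2
NH₃: pKₐ(NH₄⁺) ≈ 9.2
(CH₃)₃CO⁻: pKₐ(t-BuOH) ≈ 18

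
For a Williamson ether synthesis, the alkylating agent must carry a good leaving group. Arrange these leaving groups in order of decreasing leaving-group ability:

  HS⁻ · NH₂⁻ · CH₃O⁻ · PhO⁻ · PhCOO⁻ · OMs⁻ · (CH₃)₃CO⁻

OMs⁻ > PhCOO⁻ > HS⁻ > PhO⁻ > CH₃O⁻ > (CH₃)₃CO⁻ > NH₂⁻

OMs⁻: pKₐ(CH₃SO₃H (MsOH)) ≈ -1.9
PhCOO⁻: pKₐ(C₆H₅COOH) ≈ 4.2
HS⁻: pKₐ(H₂S) ≈ 7
PhO⁻: pKₐ(C₆H₅OH (phenol)) ≈ 10
CH₃O⁻: pKₐ(CH₃OH) ≈ 15.5
(CH₃)₃CO⁻: pKₐ(t-BuOH) ≈ 18
NH₂⁻: pKₐ(NH₃) ≈ 38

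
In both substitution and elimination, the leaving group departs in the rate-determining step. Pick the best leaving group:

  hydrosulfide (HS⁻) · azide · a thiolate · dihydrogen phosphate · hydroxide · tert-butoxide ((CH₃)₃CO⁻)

dihydrogen phosphate

dihydrogen phosphate: pKₐ(H₃PO₄) ≈ 2.1
azide: pKₐ(HN₃) ≈ 4.7
hydrosulfide (HS⁻): pKₐ(H₂S) ≈ 7
a thiolate: pKₐ(RSH (a thiol)) ≈ 10.5
hydroxide: pKₐ(H₂O) ≈ 15.7
tert-butoxide ((CH₃)₃CO⁻): pKₐ(t-BuOH) ≈ 18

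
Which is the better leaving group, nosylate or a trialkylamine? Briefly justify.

nosylate

nosylate is the better leaving group.
pKₐ(p-O₂NC₆H₄SO₃H) ≈ -3.5 versus pKₐ(R'₃NH⁺) ≈ 10.7: nosylate is the much weaker base.
P-nitro group further stabilises the sulfonate.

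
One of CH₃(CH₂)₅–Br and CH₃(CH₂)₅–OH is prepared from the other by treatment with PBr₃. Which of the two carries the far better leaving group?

CH₃(CH₂)₅–Br

From CH₃(CH₂)₅–OH the departing group would be OH⁻ (pKₐ(H₂O) ≈ 15.7). Strong base; essentially never leaves without prior activation.
From CH₃(CH₂)₅–Br the leaving group is Br⁻ (pKₐ(HBr) ≈ -9). Weak base; good leaving group.
Treatment with PBr₃ works by replacing the hydroxyl with bromide, making CH₃(CH₂)₅–Br enormously more reactive.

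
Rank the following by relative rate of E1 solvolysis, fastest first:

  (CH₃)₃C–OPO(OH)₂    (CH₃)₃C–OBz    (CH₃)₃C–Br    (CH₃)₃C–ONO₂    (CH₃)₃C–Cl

(CH₃)₃C–Br > (CH₃)₃C–Cl > (CH₃)₃C–ONO₂ > (CH₃)₃C–OPO(OH)₂ > (CH₃)₃C–OBz

With the same alkyl group throughout, only the leaving group differentiates the rates.
A good leaving group is a weak base: the lower the pKₐ of its conjugate acid, the more readily it departs.
(CH₃)₃C–Br loses Br⁻: pKₐ(HBr) ≈ -9
(CH₃)₃C–Cl loses Cl⁻: pKₐ(HCl) ≈ -7
(CH₃)₃C–ONO₂ loses NO₃⁻: pKₐ(HNO₃) ≈ -1.3
(CH₃)₃C–OPO(OH)₂ loses H₂PO₄⁻: pKₐ(H₃PO₄) ≈ 2.1
(CH₃)₃C–OBz loses PhCOO⁻: pKₐ(C₆H₅COOH) ≈ 4.2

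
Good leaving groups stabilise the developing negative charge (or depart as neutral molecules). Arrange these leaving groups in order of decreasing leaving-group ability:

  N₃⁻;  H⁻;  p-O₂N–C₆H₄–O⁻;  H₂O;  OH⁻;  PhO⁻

H₂O > N₃⁻ > p-O₂N–C₆H₄–O⁻ > PhO⁻ > OH⁻ > H⁻

The more stable X⁻ (or X) is on its own — i.e. the weaker a base it is — the better a leaving group it makes.
H₂O: pKₐ(H₃O⁺) ≈ -1.7
N₃⁻: pKₐ(HN₃) ≈ 4.7 — linear, resonance-stabilised
p-O₂N–C₆H₄–O⁻: pKₐ(p-nitrophenol) ≈ 7.2 — nitro group delocalises the charge; the classic chromogenic LG
PhO⁻: pKₐ(C₆H₅OH (phenol)) ≈ 10
OH⁻: pKₐ(H₂O) ≈ 15.7 — strong base; essentially never leaves without prior activation
H⁻: pKₐ(H₂) ≈ 36 — extremely strong base; leaves only in special hydride-transfer contexts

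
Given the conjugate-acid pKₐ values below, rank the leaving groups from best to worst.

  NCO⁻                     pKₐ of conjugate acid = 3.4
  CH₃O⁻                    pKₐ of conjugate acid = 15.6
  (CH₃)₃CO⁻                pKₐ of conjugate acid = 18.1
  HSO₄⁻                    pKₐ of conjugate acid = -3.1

Lower conjugate-acid pKₐ ⇒ weaker base ⇒ better leaving group.
Sorting by the given values: HSO₄⁻ (-3.1), NCO⁻ (3.4), CH₃O⁻ (15.6), (CH₃)₃CO⁻ (18.1).

HSO₄⁻ > NCO⁻ > CH₃O⁻ > (CH₃)₃CO⁻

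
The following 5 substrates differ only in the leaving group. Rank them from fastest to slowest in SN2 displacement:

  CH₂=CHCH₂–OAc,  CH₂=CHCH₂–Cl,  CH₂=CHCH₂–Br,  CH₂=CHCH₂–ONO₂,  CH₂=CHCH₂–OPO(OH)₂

Identical carbon frameworks mean the comparison reduces to leaving-group quality.
The more stable X⁻ (or X) is on its own — i.e. the weaker a base it is — the better a leaving group it makes.
CH₂=CHCH₂–Br loses Br⁻: pKₐ(HBr) ≈ -9
CH₂=CHCH₂–Cl loses Cl⁻: pKₐ(HCl) ≈ -7
CH₂=CHCH₂–ONO₂ loses NO₃⁻: pKₐ(HNO₃) ≈ -1.3
CH₂=CHCH₂–OPO(OH)₂ loses H₂PO₄⁻: pKₐ(H₃PO₄) ≈ 2.1
CH₂=CHCH₂–OAc loses AcO⁻: pKₐ(CH₃COOH) ≈ 4.8

CH₂=CHCH₂–Br > CH₂=CHCH₂–Cl > CH₂=CHCH₂–ONO₂ > CH₂=CHCH₂–OPO(OH)₂ > CH₂=CHCH₂–OAc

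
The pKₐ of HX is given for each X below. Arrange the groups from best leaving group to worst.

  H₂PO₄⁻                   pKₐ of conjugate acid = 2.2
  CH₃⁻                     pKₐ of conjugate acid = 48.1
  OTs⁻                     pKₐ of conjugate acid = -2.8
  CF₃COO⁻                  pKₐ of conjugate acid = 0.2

Lower conjugate-acid pKₐ ⇒ weaker base ⇒ better leaving group.
Sorting by the given values: OTs⁻ (-2.8), CF₃COO⁻ (0.2), H₂PO₄⁻ (2.2), CH₃⁻ (48.1).

OTs⁻ > CF₃COO⁻ > H₂PO₄⁻ > CH₃⁻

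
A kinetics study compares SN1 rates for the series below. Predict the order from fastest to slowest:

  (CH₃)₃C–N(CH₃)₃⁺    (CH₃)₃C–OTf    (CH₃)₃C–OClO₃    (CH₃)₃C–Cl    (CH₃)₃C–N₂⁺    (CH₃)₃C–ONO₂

Identical carbon frameworks mean the comparison reduces to leaving-group quality.
A good leaving group is a weak base: the lower the pKₐ of its conjugate acid, the more readily it departs.
(CH₃)₃C–N₂⁺ loses N₂: no meaningful conjugate acid; N₂ departs as an exceptionally stable neutral molecule
(CH₃)₃C–OTf loses OTf⁻: pKₐ(CF₃SO₃H (triflic acid)) ≈ -14
(CH₃)₃C–OClO₃ loses ClO₄⁻: pKₐ(HClO₄) ≈ -10
(CH₃)₃C–Cl loses Cl⁻: pKₐ(HCl) ≈ -7
(CH₃)₃C–ONO₂ loses NO₃⁻: pKₐ(HNO₃) ≈ -1.3
(CH₃)₃C–N(CH₃)₃⁺ loses NR'₃: pKₐ(R'₃NH⁺) ≈ 10.7

(CH₃)₃C–N₂⁺ > (CH₃)₃C–OTf > (CH₃)₃C–OClO₃ > (CH₃)₃C–Cl > (CH₃)₃C–ONO₂ > (CH₃)₃C–N(CH₃)₃⁺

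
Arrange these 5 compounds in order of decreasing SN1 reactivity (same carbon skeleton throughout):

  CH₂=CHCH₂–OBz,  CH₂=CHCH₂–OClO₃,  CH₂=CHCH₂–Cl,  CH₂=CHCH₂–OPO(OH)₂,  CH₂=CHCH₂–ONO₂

CH₂=CHCH₂–OClO₃ > CH₂=CHCH₂–Cl > CH₂=CHCH₂–ONO₂ > CH₂=CHCH₂–OPO(OH)₂ > CH₂=CHCH₂–OBz

The skeletons are identical, so relative rate is governed entirely by leaving-group ability.
The more stable X⁻ (or X) is on its own — i.e. the weaker a base it is — the better a leaving group it makes.
CH₂=CHCH₂–OClO₃ loses ClO₄⁻: pKₐ(HClO₄) ≈ -10
CH₂=CHCH₂–Cl loses Cl⁻: pKₐ(HCl) ≈ -7
CH₂=CHCH₂–ONO₂ loses NO₃⁻: pKₐ(HNO₃) ≈ -1.3
CH₂=CHCH₂–OPO(OH)₂ loses H₂PO₄⁻: pKₐ(H₃PO₄) ≈ 2.1
CH₂=CHCH₂–OBz loses PhCOO⁻: pKₐ(C₆H₅COOH) ≈ 4.2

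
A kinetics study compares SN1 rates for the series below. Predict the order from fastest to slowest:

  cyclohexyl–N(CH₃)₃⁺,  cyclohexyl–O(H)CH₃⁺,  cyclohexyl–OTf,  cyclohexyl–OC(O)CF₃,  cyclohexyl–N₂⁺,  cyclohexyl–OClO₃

cyclohexyl–N₂⁺ > cyclohexyl–OTf > cyclohexyl–OClO₃ > cyclohexyl–O(H)CH₃⁺ > cyclohexyl–OC(O)CF₃ > cyclohexyl–N(CH₃)₃⁺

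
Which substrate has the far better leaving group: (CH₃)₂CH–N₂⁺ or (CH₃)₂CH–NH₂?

(CH₃)₂CH–N₂⁺

From (CH₃)₂CH–NH₂ the departing group would be NH₂⁻ (pKₐ(NH₃) ≈ 38). Extremely strong base; never a leaving group.
From (CH₃)₂CH–N₂⁺ the leaving group is N₂ (no meaningful conjugate acid; N₂ departs as an exceptionally stable neutral molecule).
(In practice (CH₃)₂CH–N₂⁺ is made from (CH₃)₂CH–NH₂ by diazotisation (NaNO₂ / HCl, 0 °C), generating a diazonium salt that expels N₂.)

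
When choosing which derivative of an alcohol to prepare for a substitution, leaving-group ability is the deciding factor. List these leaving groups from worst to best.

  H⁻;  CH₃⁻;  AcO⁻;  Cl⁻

CH₃⁻ < H⁻ < AcO⁻ < Cl⁻

The more stable X⁻ (or X) is on its own — i.e. the weaker a base it is — the better a leaving group it makes.
Cl⁻: pKₐ(HCl) ≈ -7
AcO⁻: pKₐ(CH₃COOH) ≈ 4.8
H⁻: pKₐ(H₂) ≈ 36 — extremely strong base; leaves only in special hydride-transfer contexts
CH₃⁻: pKₐ(CH₄) ≈ 48 — unstabilised carbanion; the worst conceivable leaving group
Reversing gives the worst-to-best order requested.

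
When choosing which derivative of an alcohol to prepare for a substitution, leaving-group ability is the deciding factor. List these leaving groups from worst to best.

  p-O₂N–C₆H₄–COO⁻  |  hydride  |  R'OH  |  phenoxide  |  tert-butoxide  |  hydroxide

hydride < tert-butoxide < hydroxide < phenoxide < p-O₂N–C₆H₄–COO⁻ < R'OH

R'OH: pKₐ(R'OH₂⁺) ≈ -2.4
p-O₂N–C₆H₄–COO⁻: pKₐ(p-nitrobenzoic acid) ≈ 3.4
phenoxide: pKₐ(C₆H₅OH (phenol)) ≈ 10
hydroxide: pKₐ(H₂O) ≈ 15.7
tert-butoxide: pKₐ(t-BuOH) ≈ 18
hydride: pKₐ(H₂) ≈ 36
Reversing gives the worst-to-best order requested.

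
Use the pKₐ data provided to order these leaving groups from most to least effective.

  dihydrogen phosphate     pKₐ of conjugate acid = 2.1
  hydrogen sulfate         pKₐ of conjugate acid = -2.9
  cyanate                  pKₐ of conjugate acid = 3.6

Lower conjugate-acid pKₐ ⇒ weaker base ⇒ better leaving group.
Sorting by the given values: hydrogen sulfate (-2.9), dihydrogen phosphate (2.1), cyanate (3.6).

hydrogen sulfate > dihydrogen phosphate > cyanate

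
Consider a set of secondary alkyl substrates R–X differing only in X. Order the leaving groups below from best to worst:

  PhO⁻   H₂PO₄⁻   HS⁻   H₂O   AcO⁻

The more stable X⁻ (or X) is on its own — i.e. the weaker a base it is — the better a leaving group it makes.
H₂O: pKₐ(H₃O⁺) ≈ -1.7
H₂PO₄⁻: pKₐ(H₃PO₄) ≈ 2.1
AcO⁻: pKₐ(CH₃COOH) ≈ 4.8 — resonance-stabilised but still a weak base
HS⁻: pKₐ(H₂S) ≈ 7 — larger and more polarisable than the oxygen analogue
PhO⁻: pKₐ(C₆H₅OH (phenol)) ≈ 10

H₂O > H₂PO₄⁻ > AcO⁻ > HS⁻ > PhO⁻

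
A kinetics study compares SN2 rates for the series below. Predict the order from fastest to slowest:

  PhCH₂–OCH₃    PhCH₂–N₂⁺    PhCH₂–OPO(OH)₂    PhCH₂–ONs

PhCH₂–N₂⁺ > PhCH₂–ONs > PhCH₂–OPO(OH)₂ > PhCH₂–OCH₃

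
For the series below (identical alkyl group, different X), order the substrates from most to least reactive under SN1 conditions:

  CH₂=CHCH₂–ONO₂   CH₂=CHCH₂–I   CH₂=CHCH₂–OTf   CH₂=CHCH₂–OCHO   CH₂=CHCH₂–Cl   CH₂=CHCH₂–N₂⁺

CH₂=CHCH₂–N₂⁺ > CH₂=CHCH₂–OTf > CH₂=CHCH₂–I > CH₂=CHCH₂–Cl > CH₂=CHCH₂–ONO₂ > CH₂=CHCH₂–OCHO

Same R in every case — rank the leaving groups.
A good leaving group is a weak base: the lower the pKₐ of its conjugate acid, the more readily it departs.
CH₂=CHCH₂–N₂⁺ loses N₂: no meaningful conjugate acid; N₂ departs as an exceptionally stable neutral molecule
CH₂=CHCH₂–OTf loses OTf⁻: pKₐ(CF₃SO₃H (triflic acid)) ≈ -14
CH₂=CHCH₂–I loses I⁻: pKₐ(HI) ≈ -10
CH₂=CHCH₂–Cl loses Cl⁻: pKₐ(HCl) ≈ -7
CH₂=CHCH₂–ONO₂ loses NO₃⁻: pKₐ(HNO₃) ≈ -1.3
CH₂=CHCH₂–OCHO loses HCOO⁻: pKₐ(HCOOH) ≈ 3.8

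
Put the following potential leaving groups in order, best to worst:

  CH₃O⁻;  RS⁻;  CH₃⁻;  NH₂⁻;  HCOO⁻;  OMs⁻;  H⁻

OMs⁻: pKₐ(CH₃SO₃H (MsOH)) ≈ -1.9 — resonance-delocalised alkanesulfonate
HCOO⁻: pKₐ(HCOOH) ≈ 3.8 — resonance-stabilised carboxylate
RS⁻: pKₐ(RSH (a thiol)) ≈ 10.5 — moderately basic; rarely leaves without activation
CH₃O⁻: pKₐ(CH₃OH) ≈ 15.5
H⁻: pKₐ(H₂) ≈ 36 — extremely strong base; leaves only in special hydride-transfer contexts
NH₂⁻: pKₐ(NH₃) ≈ 38 — extremely strong base; never a leaving group
CH₃⁻: pKₐ(CH₄) ≈ 48

OMs⁻ > HCOO⁻ > RS⁻ > CH₃O⁻ > H⁻ > NH₂⁻ > CH₃⁻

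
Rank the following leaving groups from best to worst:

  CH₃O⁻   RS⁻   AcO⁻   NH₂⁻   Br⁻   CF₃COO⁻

A good leaving group is a weak base: the lower the pKₐ of its conjugate acid, the more readily it departs.
Br⁻: pKₐ(HBr) ≈ -9
CF₃COO⁻: pKₐ(CF₃COOH) ≈ 0.2
AcO⁻: pKₐ(CH₃COOH) ≈ 4.8
RS⁻: pKₐ(RSH (a thiol)) ≈ 10.5
CH₃O⁻: pKₐ(CH₃OH) ≈ 15.5
NH₂⁻: pKₐ(NH₃) ≈ 38

Br⁻ > CF₃COO⁻ > AcO⁻ > RS⁻ > CH₃O⁻ > NH₂⁻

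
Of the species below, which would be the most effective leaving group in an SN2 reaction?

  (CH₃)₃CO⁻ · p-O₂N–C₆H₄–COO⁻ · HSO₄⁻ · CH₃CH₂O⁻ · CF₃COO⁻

A good leaving group is a weak base: the lower the pKₐ of its conjugate acid, the more readily it departs.
HSO₄⁻: pKₐ(H₂SO₄) ≈ -3
CF₃COO⁻: pKₐ(CF₃COOH) ≈ 0.2
p-O₂N–C₆H₄–COO⁻: pKₐ(p-nitrobenzoic acid) ≈ 3.4
CH₃CH₂O⁻: pKₐ(CH₃CH₂OH) ≈ 16
(CH₃)₃CO⁻: pKₐ(t-BuOH) ≈ 18

HSO₄⁻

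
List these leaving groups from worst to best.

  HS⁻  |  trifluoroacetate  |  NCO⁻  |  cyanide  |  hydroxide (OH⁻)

hydroxide (OH⁻) < cyanide < HS⁻ < NCO⁻ < trifluoroacetate

The more stable X⁻ (or X) is on its own — i.e. the weaker a base it is — the better a leaving group it makes.
trifluoroacetate: pKₐ(CF₃COOH) ≈ 0.2
NCO⁻: pKₐ(HOCN) ≈ 3.5 — resonance between N and O
HS⁻: pKₐ(H₂S) ≈ 7 — larger and more polarisable than the oxygen analogue
cyanide: pKₐ(HCN) ≈ 9.2
hydroxide (OH⁻): pKₐ(H₂O) ≈ 15.7
The question asks for worst first, so the sequence is read in increasing leaving-group ability.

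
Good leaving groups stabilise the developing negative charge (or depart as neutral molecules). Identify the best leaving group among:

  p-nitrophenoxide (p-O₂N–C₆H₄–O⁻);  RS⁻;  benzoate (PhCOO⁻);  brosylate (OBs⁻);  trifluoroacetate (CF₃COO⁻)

The more stable X⁻ (or X) is on its own — i.e. the weaker a base it is — the better a leaving group it makes.
brosylate (OBs⁻): pKₐ(p-BrC₆H₄SO₃H) ≈ -2.8
trifluoroacetate (CF₃COO⁻): pKₐ(CF₃COOH) ≈ 0.2
benzoate (PhCOO⁻): pKₐ(C₆H₅COOH) ≈ 4.2
p-nitrophenoxide (p-O₂N–C₆H₄–O⁻): pKₐ(p-nitrophenol) ≈ 7.2
RS⁻: pKₐ(RSH (a thiol)) ≈ 10.5

brosylate (OBs⁻)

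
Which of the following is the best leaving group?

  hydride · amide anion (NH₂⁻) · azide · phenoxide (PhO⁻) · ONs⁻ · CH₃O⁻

ONs⁻

ONs⁻: pKₐ(p-O₂NC₆H₄SO₃H) ≈ -3.5
azide: pKₐ(HN₃) ≈ 4.7
phenoxide (PhO⁻): pKₐ(C₆H₅OH (phenol)) ≈ 10
CH₃O⁻: pKₐ(CH₃OH) ≈ 15.5
hydride: pKₐ(H₂) ≈ 36
amide anion (NH₂⁻): pKₐ(NH₃) ≈ 38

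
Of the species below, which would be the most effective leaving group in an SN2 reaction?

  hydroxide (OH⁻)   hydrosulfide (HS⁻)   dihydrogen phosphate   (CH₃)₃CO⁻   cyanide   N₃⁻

dihydrogen phosphate

Leaving-group ability tracks the stability of the departed species; conjugate-acid pKₐ is the usual yardstick (lower pKₐ → better LG).
dihydrogen phosphate: pKₐ(H₃PO₄) ≈ 2.1
N₃⁻: pKₐ(HN₃) ≈ 4.7
hydrosulfide (HS⁻): pKₐ(H₂S) ≈ 7
cyanide: pKₐ(HCN) ≈ 9.2
hydroxide (OH⁻): pKₐ(H₂O) ≈ 15.7
(CH₃)₃CO⁻: pKₐ(t-BuOH) ≈ 18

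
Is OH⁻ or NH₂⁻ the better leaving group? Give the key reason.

OH⁻

OH⁻ is the better leaving group.
pKₐ(H₂O) ≈ 15.7 versus pKₐ(NH₃) ≈ 38: OH⁻ is the much weaker base.
Strong base; essentially never leaves without prior activation.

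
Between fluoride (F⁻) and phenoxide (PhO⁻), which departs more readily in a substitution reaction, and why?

fluoride (F⁻) is the better leaving group.
pKₐ(HF) ≈ 3.2 versus pKₐ(C₆H₅OH (phenol)) ≈ 10: fluoride (F⁻) is the much weaker base.
Small and strongly basic; the poor halide leaving group.

fluoride (F⁻)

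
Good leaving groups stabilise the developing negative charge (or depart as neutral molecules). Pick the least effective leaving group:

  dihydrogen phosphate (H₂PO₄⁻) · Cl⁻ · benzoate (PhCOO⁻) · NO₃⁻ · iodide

A good leaving group is a weak base: the lower the pKₐ of its conjugate acid, the more readily it departs.
iodide: pKₐ(HI) ≈ -10
Cl⁻: pKₐ(HCl) ≈ -7
NO₃⁻: pKₐ(HNO₃) ≈ -1.3
dihydrogen phosphate (H₂PO₄⁻): pKₐ(H₃PO₄) ≈ 2.1
benzoate (PhCOO⁻): pKₐ(C₆H₅COOH) ≈ 4.2

benzoate (PhCOO⁻)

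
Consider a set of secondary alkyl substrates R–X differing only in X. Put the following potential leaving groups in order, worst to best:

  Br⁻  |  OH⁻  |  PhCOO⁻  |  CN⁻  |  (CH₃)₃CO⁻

Leaving-group ability tracks the stability of the departed species; conjugate-acid pKₐ is the usual yardstick (lower pKₐ → better LG).
Br⁻: pKₐ(HBr) ≈ -9
PhCOO⁻: pKₐ(C₆H₅COOH) ≈ 4.2
CN⁻: pKₐ(HCN) ≈ 9.2
OH⁻: pKₐ(H₂O) ≈ 15.7
(CH₃)₃CO⁻: pKₐ(t-BuOH) ≈ 18
Listed from poorest to best leaving group as asked.

(CH₃)₃CO⁻ < OH⁻ < CN⁻ < PhCOO⁻ < Br⁻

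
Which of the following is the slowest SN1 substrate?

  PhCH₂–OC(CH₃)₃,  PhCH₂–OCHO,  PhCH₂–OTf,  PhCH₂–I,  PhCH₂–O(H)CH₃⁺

PhCH₂–OC(CH₃)₃

With the same alkyl group throughout, only the leaving group differentiates the rates.
Rank by basicity of the departing species: weakest base leaves most easily.
PhCH₂–OTf loses OTf⁻: pKₐ(CF₃SO₃H (triflic acid)) ≈ -14
PhCH₂–I loses I⁻: pKₐ(HI) ≈ -10
PhCH₂–O(H)CH₃⁺ loses R'OH: pKₐ(R'OH₂⁺) ≈ -2.4
PhCH₂–OCHO loses HCOO⁻: pKₐ(HCOOH) ≈ 3.8
PhCH₂–OC(CH₃)₃ loses (CH₃)₃CO⁻: pKₐ(t-BuOH) ≈ 18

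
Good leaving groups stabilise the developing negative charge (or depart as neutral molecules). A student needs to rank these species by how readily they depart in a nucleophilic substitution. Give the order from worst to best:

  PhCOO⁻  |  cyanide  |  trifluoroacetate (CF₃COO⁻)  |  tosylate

cyanide < PhCOO⁻ < trifluoroacetate (CF₃COO⁻) < tosylate

A good leaving group is a weak base: the lower the pKₐ of its conjugate acid, the more readily it departs.
tosylate: pKₐ(p-CH₃C₆H₄SO₃H (TsOH)) ≈ -2.8 — resonance-delocalised arenesulfonate
trifluoroacetate (CF₃COO⁻): pKₐ(CF₃COOH) ≈ 0.2
PhCOO⁻: pKₐ(C₆H₅COOH) ≈ 4.2 — aryl carboxylate
cyanide: pKₐ(HCN) ≈ 9.2 — sp carbon stabilises the charge somewhat, but still a poor LG
Reversing gives the worst-to-best order requested.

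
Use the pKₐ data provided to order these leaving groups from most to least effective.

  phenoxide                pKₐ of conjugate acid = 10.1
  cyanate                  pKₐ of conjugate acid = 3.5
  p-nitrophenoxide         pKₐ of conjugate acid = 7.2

cyanate > p-nitrophenoxide > phenoxide

Lower conjugate-acid pKₐ ⇒ weaker base ⇒ better leaving group.
Sorting by the given values: cyanate (3.5), p-nitrophenoxide (7.2), phenoxide (10.1).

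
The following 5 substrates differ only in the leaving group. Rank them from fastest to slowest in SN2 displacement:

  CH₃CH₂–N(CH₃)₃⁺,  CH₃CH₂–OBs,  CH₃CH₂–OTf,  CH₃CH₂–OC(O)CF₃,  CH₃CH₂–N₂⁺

The skeletons are identical, so relative rate is governed entirely by leaving-group ability.
The more stable X⁻ (or X) is on its own — i.e. the weaker a base it is — the better a leaving group it makes.
CH₃CH₂–N₂⁺ loses N₂: no meaningful conjugate acid; N₂ departs as an exceptionally stable neutral molecule
CH₃CH₂–OTf loses OTf⁻: pKₐ(CF₃SO₃H (triflic acid)) ≈ -14
CH₃CH₂–OBs loses OBs⁻: pKₐ(p-BrC₆H₄SO₃H) ≈ -2.8
CH₃CH₂–OC(O)CF₃ loses CF₃COO⁻: pKₐ(CF₃COOH) ≈ 0.2
CH₃CH₂–N(CH₃)₃⁺ loses NR'₃: pKₐ(R'₃NH⁺) ≈ 10.7

CH₃CH₂–N₂⁺ > CH₃CH₂–OTf > CH₃CH₂–OBs > CH₃CH₂–OC(O)CF₃ > CH₃CH₂–N(CH₃)₃⁺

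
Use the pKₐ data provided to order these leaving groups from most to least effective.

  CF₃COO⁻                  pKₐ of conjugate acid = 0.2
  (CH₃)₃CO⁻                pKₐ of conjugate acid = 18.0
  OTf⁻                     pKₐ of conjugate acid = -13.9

OTf⁻ > CF₃COO⁻ > (CH₃)₃CO⁻

Lower conjugate-acid pKₐ ⇒ weaker base ⇒ better leaving group.
Sorting by the given values: OTf⁻ (-13.9), CF₃COO⁻ (0.2), (CH₃)₃CO⁻ (18.0).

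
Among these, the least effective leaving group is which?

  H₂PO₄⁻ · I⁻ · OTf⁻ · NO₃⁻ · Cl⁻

H₂PO₄⁻

OTf⁻: pKₐ(CF₃SO₃H (triflic acid)) ≈ -14
I⁻: pKₐ(HI) ≈ -10
Cl⁻: pKₐ(HCl) ≈ -7
NO₃⁻: pKₐ(HNO₃) ≈ -1.3
H₂PO₄⁻: pKₐ(H₃PO₄) ≈ 2.1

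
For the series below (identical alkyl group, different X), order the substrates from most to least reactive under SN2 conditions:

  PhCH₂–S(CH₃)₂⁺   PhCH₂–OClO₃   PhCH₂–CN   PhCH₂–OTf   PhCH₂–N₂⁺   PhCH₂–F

PhCH₂–N₂⁺ > PhCH₂–OTf > PhCH₂–OClO₃ > PhCH₂–S(CH₃)₂⁺ > PhCH₂–F > PhCH₂–CN

With the same alkyl group throughout, only the leaving group differentiates the rates.
A good leaving group is a weak base: the lower the pKₐ of its conjugate acid, the more readily it departs.
PhCH₂–N₂⁺ loses N₂: no meaningful conjugate acid; N₂ departs as an exceptionally stable neutral molecule
PhCH₂–OTf loses OTf⁻: pKₐ(CF₃SO₃H (triflic acid)) ≈ -14
PhCH₂–OClO₃ loses ClO₄⁻: pKₐ(HClO₄) ≈ -10
PhCH₂–S(CH₃)₂⁺ loses SR'₂: pKₐ(R'₂SH⁺) ≈ -7
PhCH₂–F loses F⁻: pKₐ(HF) ≈ 3.2
PhCH₂–CN loses CN⁻: pKₐ(HCN) ≈ 9.2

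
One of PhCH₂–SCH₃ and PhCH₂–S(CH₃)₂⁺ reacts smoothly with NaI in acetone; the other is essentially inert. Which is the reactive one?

PhCH₂–S(CH₃)₂⁺

From PhCH₂–SCH₃ the departing group would be RS⁻ (pKₐ(RSH (a thiol)) ≈ 10.5). Moderately basic; rarely leaves without activation.
From PhCH₂–S(CH₃)₂⁺ the leaving group is SR'₂ (pKₐ(R'₂SH⁺) ≈ -7). Neutral; leaves from a sulfonium salt (R–SR'₂⁺).
(In practice PhCH₂–S(CH₃)₂⁺ is made from PhCH₂–SCH₃ by S-methylation with CH₃I, allowing neutral dimethyl sulfide, rather than methanethiolate, to depart.)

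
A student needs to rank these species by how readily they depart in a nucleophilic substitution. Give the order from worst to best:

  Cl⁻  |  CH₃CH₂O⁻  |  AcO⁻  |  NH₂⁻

Cl⁻: pKₐ(HCl) ≈ -7
AcO⁻: pKₐ(CH₃COOH) ≈ 4.8
CH₃CH₂O⁻: pKₐ(CH₃CH₂OH) ≈ 16 — strong base; alkoxides do not leave unassisted
NH₂⁻: pKₐ(NH₃) ≈ 38 — extremely strong base; never a leaving group
Reversing gives the worst-to-best order requested.

NH₂⁻ < CH₃CH₂O⁻ < AcO⁻ < Cl⁻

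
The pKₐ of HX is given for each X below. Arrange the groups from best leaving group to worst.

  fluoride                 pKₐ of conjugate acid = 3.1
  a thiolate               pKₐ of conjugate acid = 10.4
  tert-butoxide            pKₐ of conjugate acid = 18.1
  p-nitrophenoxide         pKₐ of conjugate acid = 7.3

fluoride > p-nitrophenoxide > a thiolate > tert-butoxide

Lower conjugate-acid pKₐ ⇒ weaker base ⇒ better leaving group.
Sorting by the given values: fluoride (3.1), p-nitrophenoxide (7.3), a thiolate (10.4), tert-butoxide (18.1).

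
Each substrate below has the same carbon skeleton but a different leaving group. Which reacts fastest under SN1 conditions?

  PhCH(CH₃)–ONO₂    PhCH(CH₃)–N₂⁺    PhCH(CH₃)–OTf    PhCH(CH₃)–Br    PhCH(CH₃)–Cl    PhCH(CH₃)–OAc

With the same alkyl group throughout, only the leaving group differentiates the rates.
A good leaving group is a weak base: the lower the pKₐ of its conjugate acid, the more readily it departs.
PhCH(CH₃)–N₂⁺ loses N₂: no meaningful conjugate acid; N₂ departs as an exceptionally stable neutral molecule
PhCH(CH₃)–OTf loses OTf⁻: pKₐ(CF₃SO₃H (triflic acid)) ≈ -14
PhCH(CH₃)–Br loses Br⁻: pKₐ(HBr) ≈ -9
PhCH(CH₃)–Cl loses Cl⁻: pKₐ(HCl) ≈ -7
PhCH(CH₃)–ONO₂ loses NO₃⁻: pKₐ(HNO₃) ≈ -1.3
PhCH(CH₃)–OAc loses AcO⁻: pKₐ(CH₃COOH) ≈ 4.8

PhCH(CH₃)–N₂⁺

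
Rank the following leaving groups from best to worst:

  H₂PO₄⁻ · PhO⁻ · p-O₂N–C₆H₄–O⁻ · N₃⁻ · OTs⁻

OTs⁻ > H₂PO₄⁻ > N₃⁻ > p-O₂N–C₆H₄–O⁻ > PhO⁻

OTs⁻: pKₐ(p-CH₃C₆H₄SO₃H (TsOH)) ≈ -2.8 — resonance-delocalised arenesulfonate
H₂PO₄⁻: pKₐ(H₃PO₄) ≈ 2.1 — moderate base; biological leaving group after further activation
N₃⁻: pKₐ(HN₃) ≈ 4.7 — linear, resonance-stabilised
p-O₂N–C₆H₄–O⁻: pKₐ(p-nitrophenol) ≈ 7.2
PhO⁻: pKₐ(C₆H₅OH (phenol)) ≈ 10 — resonance into the ring helps, but still a poor LG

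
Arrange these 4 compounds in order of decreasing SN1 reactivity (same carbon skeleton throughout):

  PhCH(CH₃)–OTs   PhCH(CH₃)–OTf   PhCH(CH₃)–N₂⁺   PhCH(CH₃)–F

Same R in every case — rank the leaving groups.
Rank by basicity of the departing species: weakest base leaves most easily.
PhCH(CH₃)–N₂⁺ loses N₂: no meaningful conjugate acid; N₂ departs as an exceptionally stable neutral molecule
PhCH(CH₃)–OTf loses OTf⁻: pKₐ(CF₃SO₃H (triflic acid)) ≈ -14
PhCH(CH₃)–OTs loses OTs⁻: pKₐ(p-CH₃C₆H₄SO₃H (TsOH)) ≈ -2.8
PhCH(CH₃)–F loses F⁻: pKₐ(HF) ≈ 3.2

PhCH(CH₃)–N₂⁺ > PhCH(CH₃)–OTf > PhCH(CH₃)–OTs > PhCH(CH₃)–F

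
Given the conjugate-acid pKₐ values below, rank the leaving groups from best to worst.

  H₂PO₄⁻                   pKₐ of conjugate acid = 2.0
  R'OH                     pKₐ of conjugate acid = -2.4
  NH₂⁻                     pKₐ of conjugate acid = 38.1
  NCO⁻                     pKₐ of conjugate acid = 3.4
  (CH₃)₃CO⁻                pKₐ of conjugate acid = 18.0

R'OH > H₂PO₄⁻ > NCO⁻ > (CH₃)₃CO⁻ > NH₂⁻

Lower conjugate-acid pKₐ ⇒ weaker base ⇒ better leaving group.
Sorting by the given values: R'OH (-2.4), H₂PO₄⁻ (2.0), NCO⁻ (3.4), (CH₃)₃CO⁻ (18.0), NH₂⁻ (38.1).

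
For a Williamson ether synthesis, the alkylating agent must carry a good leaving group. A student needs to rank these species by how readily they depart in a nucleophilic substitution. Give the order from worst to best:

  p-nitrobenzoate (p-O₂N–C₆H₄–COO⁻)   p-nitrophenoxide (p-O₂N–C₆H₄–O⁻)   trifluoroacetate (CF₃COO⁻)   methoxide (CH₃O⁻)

methoxide (CH₃O⁻) < p-nitrophenoxide (p-O₂N–C₆H₄–O⁻) < p-nitrobenzoate (p-O₂N–C₆H₄–COO⁻) < trifluoroacetate (CF₃COO⁻)

trifluoroacetate (CF₃COO⁻): pKₐ(CF₃COOH) ≈ 0.2 — strongly electron-withdrawing CF₃ stabilises the carboxylate
p-nitrobenzoate (p-O₂N–C₆H₄–COO⁻): pKₐ(p-nitrobenzoic acid) ≈ 3.4
p-nitrophenoxide (p-O₂N–C₆H₄–O⁻): pKₐ(p-nitrophenol) ≈ 7.2
methoxide (CH₃O⁻): pKₐ(CH₃OH) ≈ 15.5
The question asks for worst first, so the sequence is read in increasing leaving-group ability.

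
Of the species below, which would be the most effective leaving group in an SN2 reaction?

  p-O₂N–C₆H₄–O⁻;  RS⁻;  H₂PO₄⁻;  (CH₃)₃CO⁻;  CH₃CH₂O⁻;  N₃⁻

Rank by basicity of the departing species: weakest base leaves most easily.
H₂PO₄⁻: pKₐ(H₃PO₄) ≈ 2.1
N₃⁻: pKₐ(HN₃) ≈ 4.7
p-O₂N–C₆H₄–O⁻: pKₐ(p-nitrophenol) ≈ 7.2
RS⁻: pKₐ(RSH (a thiol)) ≈ 10.5
CH₃CH₂O⁻: pKₐ(CH₃CH₂OH) ≈ 16
(CH₃)₃CO⁻: pKₐ(t-BuOH) ≈ 18

H₂PO₄⁻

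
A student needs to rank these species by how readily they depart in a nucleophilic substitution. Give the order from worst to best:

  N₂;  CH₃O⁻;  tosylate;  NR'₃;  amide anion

Rank by basicity of the departing species: weakest base leaves most easily.
N₂: no meaningful conjugate acid; N₂ departs as an exceptionally stable neutral molecule
tosylate: pKₐ(p-CH₃C₆H₄SO₃H (TsOH)) ≈ -2.8
NR'₃: pKₐ(R'₃NH⁺) ≈ 10.7
CH₃O⁻: pKₐ(CH₃OH) ≈ 15.5
amide anion: pKₐ(NH₃) ≈ 38
The question asks for worst first, so the sequence is read in increasing leaving-group ability.

amide anion < CH₃O⁻ < NR'₃ < tosylate < N₂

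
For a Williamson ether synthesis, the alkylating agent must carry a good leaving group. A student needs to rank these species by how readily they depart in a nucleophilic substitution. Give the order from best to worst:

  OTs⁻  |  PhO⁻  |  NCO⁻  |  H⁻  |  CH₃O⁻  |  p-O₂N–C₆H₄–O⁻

OTs⁻ > NCO⁻ > p-O₂N–C₆H₄–O⁻ > PhO⁻ > CH₃O⁻ > H⁻

OTs⁻: pKₐ(p-CH₃C₆H₄SO₃H (TsOH)) ≈ -2.8 — resonance-delocalised arenesulfonate
NCO⁻: pKₐ(HOCN) ≈ 3.5
p-O₂N–C₆H₄–O⁻: pKₐ(p-nitrophenol) ≈ 7.2 — nitro group delocalises the charge; the classic chromogenic LG
PhO⁻: pKₐ(C₆H₅OH (phenol)) ≈ 10
CH₃O⁻: pKₐ(CH₃OH) ≈ 15.5 — strong base; alkoxides do not leave unassisted
H⁻: pKₐ(H₂) ≈ 36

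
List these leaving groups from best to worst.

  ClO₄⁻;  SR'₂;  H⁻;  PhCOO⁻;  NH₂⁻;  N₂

Rank by basicity of the departing species: weakest base leaves most easily.
N₂: no meaningful conjugate acid; N₂ departs as an exceptionally stable neutral molecule
ClO₄⁻: pKₐ(HClO₄) ≈ -10 — extremely weak base; rarely used for safety reasons
SR'₂: pKₐ(R'₂SH⁺) ≈ -7
PhCOO⁻: pKₐ(C₆H₅COOH) ≈ 4.2
H⁻: pKₐ(H₂) ≈ 36
NH₂⁻: pKₐ(NH₃) ≈ 38

N₂ > ClO₄⁻ > SR'₂ > PhCOO⁻ > H⁻ > NH₂⁻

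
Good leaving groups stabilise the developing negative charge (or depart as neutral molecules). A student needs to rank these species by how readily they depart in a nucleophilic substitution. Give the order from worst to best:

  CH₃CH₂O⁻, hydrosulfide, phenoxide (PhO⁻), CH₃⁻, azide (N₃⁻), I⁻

The more stable X⁻ (or X) is on its own — i.e. the weaker a base it is — the better a leaving group it makes.
I⁻: pKₐ(HI) ≈ -10
azide (N₃⁻): pKₐ(HN₃) ≈ 4.7 — linear, resonance-stabilised
hydrosulfide: pKₐ(H₂S) ≈ 7 — larger and more polarisable than the oxygen analogue
phenoxide (PhO⁻): pKₐ(C₆H₅OH (phenol)) ≈ 10
CH₃CH₂O⁻: pKₐ(CH₃CH₂OH) ≈ 16 — strong base; alkoxides do not leave unassisted
CH₃⁻: pKₐ(CH₄) ≈ 48 — unstabilised carbanion; the worst conceivable leaving group
Reversing gives the worst-to-best order requested.

CH₃⁻ < CH₃CH₂O⁻ < phenoxide (PhO⁻) < hydrosulfide < azide (N₃⁻) < I⁻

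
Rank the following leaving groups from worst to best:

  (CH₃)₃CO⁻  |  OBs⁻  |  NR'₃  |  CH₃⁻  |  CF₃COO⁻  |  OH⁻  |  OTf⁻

OTf⁻: pKₐ(CF₃SO₃H (triflic acid)) ≈ -14 — charge spread over three oxygens and a CF₃ group; the premier leaving group in synthesis
OBs⁻: pKₐ(p-BrC₆H₄SO₃H) ≈ -2.8
CF₃COO⁻: pKₐ(CF₃COOH) ≈ 0.2 — strongly electron-withdrawing CF₃ stabilises the carboxylate
NR'₃: pKₐ(R'₃NH⁺) ≈ 10.7 — neutral but still a fairly strong base; Hofmann-elimination LG
OH⁻: pKₐ(H₂O) ≈ 15.7
(CH₃)₃CO⁻: pKₐ(t-BuOH) ≈ 18
CH₃⁻: pKₐ(CH₄) ≈ 48 — unstabilised carbanion; the worst conceivable leaving group
Reversing gives the worst-to-best order requested.

CH₃⁻ < (CH₃)₃CO⁻ < OH⁻ < NR'₃ < CF₃COO⁻ < OBs⁻ < OTf⁻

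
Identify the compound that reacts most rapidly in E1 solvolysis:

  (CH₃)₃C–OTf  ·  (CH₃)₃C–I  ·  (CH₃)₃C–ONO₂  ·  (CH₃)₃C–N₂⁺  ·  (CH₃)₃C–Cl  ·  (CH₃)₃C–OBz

With the same alkyl group throughout, only the leaving group differentiates the rates.
The more stable X⁻ (or X) is on its own — i.e. the weaker a base it is — the better a leaving group it makes.
(CH₃)₃C–N₂⁺ loses N₂: no meaningful conjugate acid; N₂ departs as an exceptionally stable neutral molecule
(CH₃)₃C–OTf loses OTf⁻: pKₐ(CF₃SO₃H (triflic acid)) ≈ -14
(CH₃)₃C–I loses I⁻: pKₐ(HI) ≈ -10
(CH₃)₃C–Cl loses Cl⁻: pKₐ(HCl) ≈ -7
(CH₃)₃C–ONO₂ loses NO₃⁻: pKₐ(HNO₃) ≈ -1.3
(CH₃)₃C–OBz loses PhCOO⁻: pKₐ(C₆H₅COOH) ≈ 4.2

(CH₃)₃C–N₂⁺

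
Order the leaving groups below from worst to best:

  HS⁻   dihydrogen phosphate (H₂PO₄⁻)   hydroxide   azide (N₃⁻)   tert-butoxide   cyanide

The more stable X⁻ (or X) is on its own — i.e. the weaker a base it is — the better a leaving group it makes.
dihydrogen phosphate (H₂PO₄⁻): pKₐ(H₃PO₄) ≈ 2.1
azide (N₃⁻): pKₐ(HN₃) ≈ 4.7 — linear, resonance-stabilised
HS⁻: pKₐ(H₂S) ≈ 7
cyanide: pKₐ(HCN) ≈ 9.2
hydroxide: pKₐ(H₂O) ≈ 15.7 — strong base; essentially never leaves without prior activation
tert-butoxide: pKₐ(t-BuOH) ≈ 18 — bulky, strongly basic alkoxide
Reversing gives the worst-to-best order requested.

tert-butoxide < hydroxide < cyanide < HS⁻ < azide (N₃⁻) < dihydrogen phosphate (H₂PO₄⁻)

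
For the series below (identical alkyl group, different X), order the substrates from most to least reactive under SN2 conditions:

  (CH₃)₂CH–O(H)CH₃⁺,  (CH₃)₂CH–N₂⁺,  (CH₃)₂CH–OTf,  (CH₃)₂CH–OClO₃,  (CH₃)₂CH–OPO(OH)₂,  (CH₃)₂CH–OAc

(CH₃)₂CH–N₂⁺ > (CH₃)₂CH–OTf > (CH₃)₂CH–OClO₃ > (CH₃)₂CH–O(H)CH₃⁺ > (CH₃)₂CH–OPO(OH)₂ > (CH₃)₂CH–OAc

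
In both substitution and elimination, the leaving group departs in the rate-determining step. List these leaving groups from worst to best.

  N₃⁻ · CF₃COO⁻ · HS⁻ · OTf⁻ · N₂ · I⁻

HS⁻ < N₃⁻ < CF₃COO⁻ < I⁻ < OTf⁻ < N₂

The more stable X⁻ (or X) is on its own — i.e. the weaker a base it is — the better a leaving group it makes.
N₂: no meaningful conjugate acid; N₂ departs as an exceptionally stable neutral molecule
OTf⁻: pKₐ(CF₃SO₃H (triflic acid)) ≈ -14 — charge spread over three oxygens and a CF₃ group; the premier leaving group in synthesis
I⁻: pKₐ(HI) ≈ -10 — large, highly polarisable; very weak base
CF₃COO⁻: pKₐ(CF₃COOH) ≈ 0.2 — strongly electron-withdrawing CF₃ stabilises the carboxylate
N₃⁻: pKₐ(HN₃) ≈ 4.7
HS⁻: pKₐ(H₂S) ≈ 7 — larger and more polarisable than the oxygen analogue
Reversing gives the worst-to-best order requested.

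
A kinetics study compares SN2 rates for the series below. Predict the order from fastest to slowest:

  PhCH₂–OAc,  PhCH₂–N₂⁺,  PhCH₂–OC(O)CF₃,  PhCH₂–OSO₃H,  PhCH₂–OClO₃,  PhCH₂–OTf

Identical carbon frameworks mean the comparison reduces to leaving-group quality.
Leaving-group ability tracks the stability of the departed species; conjugate-acid pKₐ is the usual yardstick (lower pKₐ → better LG).
PhCH₂–N₂⁺ loses N₂: no meaningful conjugate acid; N₂ departs as an exceptionally stable neutral molecule
PhCH₂–OTf loses OTf⁻: pKₐ(CF₃SO₃H (triflic acid)) ≈ -14
PhCH₂–OClO₃ loses ClO₄⁻: pKₐ(HClO₄) ≈ -10
PhCH₂–OSO₃H loses HSO₄⁻: pKₐ(H₂SO₄) ≈ -3
PhCH₂–OC(O)CF₃ loses CF₃COO⁻: pKₐ(CF₃COOH) ≈ 0.2
PhCH₂–OAc loses AcO⁻: pKₐ(CH₃COOH) ≈ 4.8

PhCH₂–N₂⁺ > PhCH₂–OTf > PhCH₂–OClO₃ > PhCH₂–OSO₃H > PhCH₂–OC(O)CF₃ > PhCH₂–OAc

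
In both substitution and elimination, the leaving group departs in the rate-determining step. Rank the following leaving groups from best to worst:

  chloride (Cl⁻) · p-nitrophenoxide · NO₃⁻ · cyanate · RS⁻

chloride (Cl⁻) > NO₃⁻ > cyanate > p-nitrophenoxide > RS⁻

chloride (Cl⁻): pKₐ(HCl) ≈ -7
NO₃⁻: pKₐ(HNO₃) ≈ -1.3
cyanate: pKₐ(HOCN) ≈ 3.5
p-nitrophenoxide: pKₐ(p-nitrophenol) ≈ 7.2
RS⁻: pKₐ(RSH (a thiol)) ≈ 10.5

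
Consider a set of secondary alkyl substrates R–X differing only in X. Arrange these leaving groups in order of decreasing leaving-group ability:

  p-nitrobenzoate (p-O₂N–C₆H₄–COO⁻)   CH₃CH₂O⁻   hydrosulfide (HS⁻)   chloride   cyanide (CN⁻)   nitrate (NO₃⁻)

chloride > nitrate (NO₃⁻) > p-nitrobenzoate (p-O₂N–C₆H₄–COO⁻) > hydrosulfide (HS⁻) > cyanide (CN⁻) > CH₃CH₂O⁻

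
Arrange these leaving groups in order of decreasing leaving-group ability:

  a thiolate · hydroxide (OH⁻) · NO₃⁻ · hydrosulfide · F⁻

The more stable X⁻ (or X) is on its own — i.e. the weaker a base it is — the better a leaving group it makes.
NO₃⁻: pKₐ(HNO₃) ≈ -1.3
F⁻: pKₐ(HF) ≈ 3.2 — small and strongly basic; the poor halide leaving group
hydrosulfide: pKₐ(H₂S) ≈ 7
a thiolate: pKₐ(RSH (a thiol)) ≈ 10.5
hydroxide (OH⁻): pKₐ(H₂O) ≈ 15.7 — strong base; essentially never leaves without prior activation

NO₃⁻ > F⁻ > hydrosulfide > a thiolate > hydroxide (OH⁻)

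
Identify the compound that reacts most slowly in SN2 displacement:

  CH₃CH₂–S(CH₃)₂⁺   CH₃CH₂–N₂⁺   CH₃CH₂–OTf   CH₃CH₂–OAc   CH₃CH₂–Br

CH₃CH₂–OAc

With the same alkyl group throughout, only the leaving group differentiates the rates.
Leaving-group ability tracks the stability of the departed species; conjugate-acid pKₐ is the usual yardstick (lower pKₐ → better LG).
CH₃CH₂–N₂⁺ loses N₂: no meaningful conjugate acid; N₂ departs as an exceptionally stable neutral molecule
CH₃CH₂–OTf loses OTf⁻: pKₐ(CF₃SO₃H (triflic acid)) ≈ -14
CH₃CH₂–Br loses Br⁻: pKₐ(HBr) ≈ -9
CH₃CH₂–S(CH₃)₂⁺ loses SR'₂: pKₐ(R'₂SH⁺) ≈ -7
CH₃CH₂–OAc loses AcO⁻: pKₐ(CH₃COOH) ≈ 4.8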